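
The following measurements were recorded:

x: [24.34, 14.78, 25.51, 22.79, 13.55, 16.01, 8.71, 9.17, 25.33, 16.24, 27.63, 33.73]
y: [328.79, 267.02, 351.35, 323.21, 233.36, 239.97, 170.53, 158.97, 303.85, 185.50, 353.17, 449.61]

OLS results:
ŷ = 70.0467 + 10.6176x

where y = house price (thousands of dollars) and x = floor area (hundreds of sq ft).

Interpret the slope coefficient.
On average, house price is about 10.6176 thousand dollars higher for every extra hundred sq ft of floor area.

The slope β₁ = 10.6176 gives the rate at which the fitted house price changes with floor area.

Interpretation:
- Floor area up by 1 hundred sq ft → predicted house price increases by 10.6176 thousand dollars
- This is a linear approximation: the same per-unit change is assumed across the whole observed x range

The intercept β₀ = 70.0467 is the predicted house price when floor area = 0; since the smallest observed x is 8.71, this is an extrapolation and mainly anchors the line.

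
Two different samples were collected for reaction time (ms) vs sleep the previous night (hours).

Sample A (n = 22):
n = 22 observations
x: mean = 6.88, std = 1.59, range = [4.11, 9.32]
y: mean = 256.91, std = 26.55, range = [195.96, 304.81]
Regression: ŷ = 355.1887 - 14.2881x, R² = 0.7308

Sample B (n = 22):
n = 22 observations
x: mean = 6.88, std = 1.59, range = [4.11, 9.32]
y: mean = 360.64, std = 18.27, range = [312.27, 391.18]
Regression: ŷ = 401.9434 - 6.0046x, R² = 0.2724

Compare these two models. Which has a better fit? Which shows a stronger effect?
Model A has the better fit (R² = 0.7308 vs 0.2724). Model A shows the stronger effect (|β₁| = 14.2881 vs 6.0046).

Model Comparison:

Goodness of fit (R²):
- Model A: R² = 0.7308 → 73.08% of variance in reaction time explained
- Model B: R² = 0.2724 → 27.24% of variance in reaction time explained
- 0.7308 > 0.2724 → Model A has the better fit

Which has the larger per-hour effect? (|β₁|)
- Model A: β₁ = -14.2881 → predicted reaction time falls 14.2881 ms per additional hour of sleep
- Model B: β₁ = -6.0046 → predicted reaction time falls 6.0046 ms per additional hour of sleep
- |-14.2881| > |-6.0046| → Model A shows the stronger marginal effect

Notes:
- A steeper slope doesn't make a better model if the scatter around the line is large.
- The two samples could reflect different populations, time periods, or measurement quality.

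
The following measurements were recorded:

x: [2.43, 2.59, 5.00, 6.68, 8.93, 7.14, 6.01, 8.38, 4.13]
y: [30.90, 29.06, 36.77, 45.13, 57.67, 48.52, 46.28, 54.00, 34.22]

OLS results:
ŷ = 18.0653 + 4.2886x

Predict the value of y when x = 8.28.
ŷ = 53.5749

To predict y for x = 8.28, substitute into the regression equation:

ŷ = 18.0653 + 4.2886 × 8.28
ŷ = 18.0653 + 35.5096
ŷ = 53.5749

This is a point prediction; actual observations scatter around it by roughly the residual standard deviation.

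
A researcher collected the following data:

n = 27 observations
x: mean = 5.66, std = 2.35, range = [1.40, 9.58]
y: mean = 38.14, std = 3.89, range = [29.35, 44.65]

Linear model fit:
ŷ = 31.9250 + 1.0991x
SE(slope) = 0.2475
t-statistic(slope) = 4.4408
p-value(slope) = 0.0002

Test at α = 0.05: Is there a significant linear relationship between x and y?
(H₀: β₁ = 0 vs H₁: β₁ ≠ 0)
p-value = 0.0002 < α = 0.05, so we reject H₀. The relationship is significant.

Hypothesis test for the slope coefficient:

H₀: β₁ = 0 (no linear relationship)
H₁: β₁ ≠ 0 (linear relationship exists)

Test statistic: t = β̂₁ / SE(β̂₁) = 1.0991 / 0.2475 = 4.4408

The p-value (0.0002) is the probability, under H₀, of a t-statistic at least as extreme as |t| = 4.4408 (two-sided, df = n − 2 = 25).

Decision rule: reject H₀ if p-value < α.
p-value = 0.0002 < α = 0.05 → reject H₀.

There is sufficient evidence at the 5% significance level to conclude that a linear relationship exists between x and y.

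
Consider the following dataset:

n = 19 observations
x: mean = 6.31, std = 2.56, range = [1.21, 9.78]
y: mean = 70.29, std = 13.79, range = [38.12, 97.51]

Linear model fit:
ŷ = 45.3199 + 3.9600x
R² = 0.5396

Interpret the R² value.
R² = 0.5396 means 53.96% of the variation in y is explained by the linear relationship with x. This indicates a moderate fit.

The coefficient of determination R² is the fraction of the total variation in y that the fitted line accounts for.

Here R² = 0.5396:
- Explained: 53.96% of the variation in y
- Unexplained (residual): 100% − 53.96% = 46.04%
- Rule of thumb (below 0.3 weak; 0.3 to below 0.7 moderate; 0.7 and above strong) → moderate

Equivalently, for simple linear regression R² = r², so |r| = √0.5396 ≈ 0.7346.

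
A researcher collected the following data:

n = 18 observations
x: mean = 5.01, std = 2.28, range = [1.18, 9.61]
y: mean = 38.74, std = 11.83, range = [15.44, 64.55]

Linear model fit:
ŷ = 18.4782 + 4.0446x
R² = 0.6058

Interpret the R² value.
About 60.58% of the variability in y is accounted for by the regression on x (R² = 0.6058) — a moderate linear fit.

The coefficient of determination R² is the fraction of the total variation in y that the fitted line accounts for.

Here R² = 0.6058:
- Explained: 60.58% of the variation in y
- Unexplained (residual): 100% − 60.58% = 39.42%
- Rule of thumb (below 0.3 weak; 0.3 to below 0.7 moderate; 0.7 and above strong) → moderate

Note: R² never decreases when predictors are added, so it should not be used alone to compare models of different size.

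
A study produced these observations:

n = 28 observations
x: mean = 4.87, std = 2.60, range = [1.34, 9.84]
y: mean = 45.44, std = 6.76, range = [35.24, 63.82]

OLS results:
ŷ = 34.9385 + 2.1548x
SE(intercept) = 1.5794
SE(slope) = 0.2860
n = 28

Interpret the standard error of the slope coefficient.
SE(slope) = 0.2860 measures the uncertainty in the estimated slope. The coefficient is estimated precisely (SE/|β̂₁| = 13.3%).

SE(β̂₁) = 0.2860 says: if we drew many samples of n = 28 from the same population and refit each time, the fitted slopes would scatter with a standard deviation of roughly 0.2860 around the true β₁.

Relative precision:
- SE / |β̂₁| = 0.2860 / 2.1548 = 13.3%
- Rule of thumb (under 20%: precise; 20% to under 50%: moderately precise; 50% or more: imprecise) → precise

Link to the t-test: t = β̂₁ / SE(β̂₁) = 2.1548 / 0.2860 = 7.5343, the statistic for H₀: β₁ = 0.

What drives SE(β̂₁): larger n (here n = 28) → smaller SE; wider spread of x values → smaller SE.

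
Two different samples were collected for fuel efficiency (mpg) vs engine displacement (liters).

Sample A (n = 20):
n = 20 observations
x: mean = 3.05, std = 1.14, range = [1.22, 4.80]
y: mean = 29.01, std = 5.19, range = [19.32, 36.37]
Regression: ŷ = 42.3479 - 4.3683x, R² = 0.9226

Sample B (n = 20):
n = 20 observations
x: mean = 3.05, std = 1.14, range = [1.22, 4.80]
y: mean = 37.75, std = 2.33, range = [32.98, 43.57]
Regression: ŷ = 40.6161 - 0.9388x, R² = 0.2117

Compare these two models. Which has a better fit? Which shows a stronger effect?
Model A has the better fit (R² = 0.9226 vs 0.2117). Model A shows the stronger effect (|β₁| = 4.3683 vs 0.9388).

Model Comparison:

Fit — compare R²:
- Model A: R² = 0.9226 → 92.26% of variance in fuel efficiency explained
- Model B: R² = 0.2117 → 21.17% of variance in fuel efficiency explained
- 0.9226 > 0.2117 → Model A has the better fit

Strength of effect — compare |β₁|:
- Model A: β₁ = -4.3683 → predicted fuel efficiency falls 4.3683 mpg per additional liter of engine displacement
- Model B: β₁ = -0.9388 → predicted fuel efficiency falls 0.9388 mpg per additional liter of engine displacement
- |-4.3683| > |-0.9388| → Model A shows the stronger marginal effect

Notes:
- A steeper slope doesn't make a better model if the scatter around the line is large.
- A better fit (higher R²) doesn't necessarily mean a more important relationship.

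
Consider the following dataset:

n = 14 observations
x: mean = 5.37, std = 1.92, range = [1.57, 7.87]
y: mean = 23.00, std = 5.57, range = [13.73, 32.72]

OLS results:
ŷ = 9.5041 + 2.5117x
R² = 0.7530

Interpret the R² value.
About 75.30% of the variability in y is accounted for by the regression on x (R² = 0.7530) — a strong linear fit.

R² (coefficient of determination) measures the proportion of variance in y explained by the regression model.

Here R² = 0.7530:
- Explained: 75.30% of the variation in y
- Unexplained (residual): 100% − 75.30% = 24.70%
- Rule of thumb (below 0.3 weak; 0.3 to below 0.7 moderate; 0.7 and above strong) → strong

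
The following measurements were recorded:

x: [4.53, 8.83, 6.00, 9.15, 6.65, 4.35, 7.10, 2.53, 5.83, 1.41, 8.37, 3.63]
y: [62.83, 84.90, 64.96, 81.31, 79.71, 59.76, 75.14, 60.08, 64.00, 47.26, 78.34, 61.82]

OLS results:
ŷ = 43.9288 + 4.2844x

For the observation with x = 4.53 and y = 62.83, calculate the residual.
Residual = -0.5071

The residual is the difference between the actual value and the predicted value:

Residual = y - ŷ

Step 1: Calculate predicted value
ŷ = 43.9288 + 4.2844 × 4.53
ŷ = 63.3371

Step 2: Calculate residual
Residual = 62.83 - 63.3371
Residual = -0.5071

The residual is negative, so the observed y = 62.83 sits below the regression line (the line overestimates it by 0.5071).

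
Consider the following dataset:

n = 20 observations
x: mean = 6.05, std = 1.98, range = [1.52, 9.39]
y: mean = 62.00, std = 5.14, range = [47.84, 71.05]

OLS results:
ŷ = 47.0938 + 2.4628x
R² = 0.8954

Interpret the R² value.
About 89.54% of the variability in y is accounted for by the regression on x (R² = 0.8954) — a strong linear fit.

R² = 1 − SS_res/SS_tot compares the residual scatter to the total scatter of y about its mean.

Here R² = 0.8954:
- Explained: 89.54% of the variation in y
- Unexplained (residual): 100% − 89.54% = 10.46%
- Rule of thumb (below 0.3 weak; 0.3 to below 0.7 moderate; 0.7 and above strong) → strong

Equivalently, for simple linear regression R² = r², so |r| = √0.8954 ≈ 0.9463.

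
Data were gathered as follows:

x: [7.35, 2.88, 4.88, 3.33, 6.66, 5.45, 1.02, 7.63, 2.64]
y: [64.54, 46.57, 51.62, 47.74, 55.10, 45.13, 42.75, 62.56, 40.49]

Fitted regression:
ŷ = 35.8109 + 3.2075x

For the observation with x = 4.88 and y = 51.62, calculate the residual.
Residual = 0.1565

The residual is the difference between the actual value and the predicted value:

Residual = y - ŷ

Step 1: Calculate predicted value
ŷ = 35.8109 + 3.2075 × 4.88
ŷ = 51.4635

Step 2: Calculate residual
Residual = 51.62 - 51.4635
Residual = 0.1565

The residual is positive, so the observed y = 51.62 sits above the regression line (the line underestimates it by 0.1565).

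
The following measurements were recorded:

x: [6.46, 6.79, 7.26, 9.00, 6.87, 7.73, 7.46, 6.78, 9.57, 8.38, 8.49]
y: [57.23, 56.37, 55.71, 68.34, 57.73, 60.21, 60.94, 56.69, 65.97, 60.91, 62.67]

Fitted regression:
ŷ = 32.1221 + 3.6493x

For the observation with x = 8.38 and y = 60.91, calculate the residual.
Residual = -1.7932

The residual is the difference between the actual value and the predicted value:

Residual = y - ŷ

Step 1: Calculate predicted value
ŷ = 32.1221 + 3.6493 × 8.38
ŷ = 62.7032

Step 2: Calculate residual
Residual = 60.91 - 62.7032
Residual = -1.7932

Interpretation: the model overestimates the actual value by 1.7932 at this point (negative residual → observation lies below the fitted line).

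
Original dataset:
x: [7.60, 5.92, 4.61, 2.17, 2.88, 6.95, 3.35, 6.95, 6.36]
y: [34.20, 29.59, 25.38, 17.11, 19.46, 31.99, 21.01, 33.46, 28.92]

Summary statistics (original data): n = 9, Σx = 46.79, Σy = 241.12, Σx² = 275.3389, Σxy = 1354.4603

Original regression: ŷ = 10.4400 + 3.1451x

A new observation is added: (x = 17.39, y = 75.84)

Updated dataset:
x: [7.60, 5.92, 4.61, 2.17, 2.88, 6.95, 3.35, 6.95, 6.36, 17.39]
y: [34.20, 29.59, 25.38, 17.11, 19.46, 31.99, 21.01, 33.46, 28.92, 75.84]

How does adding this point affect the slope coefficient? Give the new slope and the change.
The slope changes from 3.1451 to 3.8534 (change of +0.7083, or +22.5%).

The new point has HIGH LEVERAGE: x = 17.39 is far from the original mean x̄ = 46.79/9 ≈ 5.20 (original range [2.17, 7.60]).

Step 1: Update the sums with the new point (n goes from 9 to 10)
Σx  = 46.79 + 17.39 = 64.18
Σy  = 241.12 + 75.84 = 316.96
Σx² = 275.3389 + 17.39² = 275.3389 + 302.4121 = 577.7510
Σxy = 1354.4603 + 17.39×75.84 = 1354.4603 + 1318.8576 = 2673.3179

Step 2: Recompute the slope with b₁ = (nΣxy − ΣxΣy) / (nΣx² − (Σx)²)
Numerator   = 10×2673.3179 − 64.18×316.96 = 26733.1790 − 20342.4928 = 6390.6862
Denominator = 10×577.7510 − 64.18² = 5777.5100 − 4119.0724 = 1658.4376
b₁(new) = 6390.6862 / 1658.4376 = 3.8534

(Same formula on the original sums: (9×1354.4603 − 46.79×241.12) / (9×275.3389 − 46.79²) = 908.1379 / 288.7460 = 3.1451, matching the given fit.)

Step 3: Change in slope
Δβ₁ = 3.8534 − 3.1451 = +0.7083
Relative change = +0.7083 / 3.1451 × 100% = +22.5%
→ the slope increases when the point is added.

A high-leverage point only changes the slope if it is off the original line; here y = 75.84 is above the original trend, so the slope increases.
In practice: investigate whether it comes from the same population as the rest of the sample; refit with and without it and report both if conclusions differ.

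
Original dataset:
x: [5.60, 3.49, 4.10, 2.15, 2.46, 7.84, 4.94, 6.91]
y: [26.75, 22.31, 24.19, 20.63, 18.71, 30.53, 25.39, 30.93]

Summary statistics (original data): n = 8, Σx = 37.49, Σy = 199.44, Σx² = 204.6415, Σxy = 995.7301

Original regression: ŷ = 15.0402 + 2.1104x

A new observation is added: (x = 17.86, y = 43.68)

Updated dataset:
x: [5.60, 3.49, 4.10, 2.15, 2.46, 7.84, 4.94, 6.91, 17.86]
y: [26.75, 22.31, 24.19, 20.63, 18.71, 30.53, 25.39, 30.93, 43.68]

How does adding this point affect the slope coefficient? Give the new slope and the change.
Adding the point moves β₁ from 2.1104 to 1.5319, i.e. it decreases by 0.5785 (-27.4%).

The new point has HIGH LEVERAGE: x = 17.86 is far from the original mean x̄ = 37.49/8 ≈ 4.69 (original range [2.15, 7.84]).

Step 1: Update the sums with the new point (n goes from 8 to 9)
Σx  = 37.49 + 17.86 = 55.35
Σy  = 199.44 + 43.68 = 243.12
Σx² = 204.6415 + 17.86² = 204.6415 + 318.9796 = 523.6211
Σxy = 995.7301 + 17.86×43.68 = 995.7301 + 780.1248 = 1775.8549

Step 2: Recompute the slope with b₁ = (nΣxy − ΣxΣy) / (nΣx² − (Σx)²)
Numerator   = 9×1775.8549 − 55.35×243.12 = 15982.6941 − 13456.6920 = 2526.0021
Denominator = 9×523.6211 − 55.35² = 4712.5899 − 3063.6225 = 1648.9674
b₁(new) = 2526.0021 / 1648.9674 = 1.5319

(Same formula on the original sums: (8×995.7301 − 37.49×199.44) / (8×204.6415 − 37.49²) = 488.8352 / 231.6319 = 2.1104, matching the given fit.)

Step 3: Change in slope
Δβ₁ = 1.5319 − 2.1104 = -0.5785
Relative change = -0.5785 / 2.1104 × 100% = -27.4%
→ the slope decreases when the point is added.

Because the point sits below the extension of the original line at a high-leverage x, it tilts the fit down.
In practice: investigate whether it comes from the same population as the rest of the sample; refit with and without it and report both if conclusions differ.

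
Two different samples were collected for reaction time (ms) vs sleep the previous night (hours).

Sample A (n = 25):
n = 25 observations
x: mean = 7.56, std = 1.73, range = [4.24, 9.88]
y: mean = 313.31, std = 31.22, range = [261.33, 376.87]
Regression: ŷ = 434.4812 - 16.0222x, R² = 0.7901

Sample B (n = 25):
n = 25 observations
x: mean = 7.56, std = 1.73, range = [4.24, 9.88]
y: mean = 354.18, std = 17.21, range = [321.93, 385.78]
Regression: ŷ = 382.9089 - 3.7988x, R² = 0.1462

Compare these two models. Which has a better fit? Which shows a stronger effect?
Model A has the better fit (R² = 0.7901 vs 0.1462). Model A shows the stronger effect (|β₁| = 16.0222 vs 3.7988).

Model Comparison:

Which explains more variance? (R²)
- Model A: R² = 0.7901 → 79.01% of variance in reaction time explained
- Model B: R² = 0.1462 → 14.62% of variance in reaction time explained
- 0.7901 > 0.1462 → Model A has the better fit

Effect size (slope magnitude):
- Model A: β₁ = -16.0222 → predicted reaction time falls 16.0222 ms per additional hour of sleep
- Model B: β₁ = -3.7988 → predicted reaction time falls 3.7988 ms per additional hour of sleep
- |-16.0222| > |-3.7988| → Model A shows the stronger marginal effect

Note: A steeper slope doesn't make a better model if the scatter around the line is large.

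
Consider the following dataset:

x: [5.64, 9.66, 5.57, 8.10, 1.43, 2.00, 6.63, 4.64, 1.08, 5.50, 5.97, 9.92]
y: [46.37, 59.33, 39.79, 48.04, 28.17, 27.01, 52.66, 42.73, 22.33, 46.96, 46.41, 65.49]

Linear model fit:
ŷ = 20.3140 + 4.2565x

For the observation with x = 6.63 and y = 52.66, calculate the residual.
Residual = 4.1254

The residual is the difference between the actual value and the predicted value:

Residual = y - ŷ

Step 1: Calculate predicted value
ŷ = 20.3140 + 4.2565 × 6.63
ŷ = 48.5346

Step 2: Calculate residual
Residual = 52.66 - 48.5346
Residual = 4.1254

The residual is positive, so the observed y = 52.66 sits above the regression line (the line underestimates it by 4.1254).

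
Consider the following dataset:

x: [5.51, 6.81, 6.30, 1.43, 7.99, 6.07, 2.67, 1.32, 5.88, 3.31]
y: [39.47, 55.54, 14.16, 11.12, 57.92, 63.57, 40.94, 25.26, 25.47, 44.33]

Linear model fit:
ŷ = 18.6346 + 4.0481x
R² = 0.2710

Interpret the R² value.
The model explains 27.10% of the variance in y (R² = 0.2710), leaving 72.90% unexplained; the fit is weak.

The coefficient of determination R² is the fraction of the total variation in y that the fitted line accounts for.

Here R² = 0.2710:
- Explained: 27.10% of the variation in y
- Unexplained (residual): 100% − 27.10% = 72.90%
- Rule of thumb (below 0.3 weak; 0.3 to below 0.7 moderate; 0.7 and above strong) → weak

Equivalently, for simple linear regression R² = r², so |r| = √0.2710 ≈ 0.5206.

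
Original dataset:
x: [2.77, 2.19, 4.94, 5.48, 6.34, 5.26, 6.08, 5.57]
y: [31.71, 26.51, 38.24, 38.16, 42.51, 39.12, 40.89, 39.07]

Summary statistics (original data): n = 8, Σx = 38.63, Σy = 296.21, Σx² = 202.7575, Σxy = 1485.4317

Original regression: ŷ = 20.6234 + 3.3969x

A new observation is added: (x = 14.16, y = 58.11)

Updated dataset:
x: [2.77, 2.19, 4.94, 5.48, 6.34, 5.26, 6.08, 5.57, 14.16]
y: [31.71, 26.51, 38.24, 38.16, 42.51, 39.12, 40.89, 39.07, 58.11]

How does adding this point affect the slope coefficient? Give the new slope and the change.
New slope β₁ = 2.4566 versus 3.3969 before: a change of -0.9403 (-27.7%).

The new point has HIGH LEVERAGE: x = 14.16 is far from the original mean x̄ = 38.63/8 ≈ 4.83 (original range [2.19, 6.34]).

Step 1: Update the sums with the new point (n goes from 8 to 9)
Σx  = 38.63 + 14.16 = 52.79
Σy  = 296.21 + 58.11 = 354.32
Σx² = 202.7575 + 14.16² = 202.7575 + 200.5056 = 403.2631
Σxy = 1485.4317 + 14.16×58.11 = 1485.4317 + 822.8376 = 2308.2693

Step 2: Recompute the slope with b₁ = (nΣxy − ΣxΣy) / (nΣx² − (Σx)²)
Numerator   = 9×2308.2693 − 52.79×354.32 = 20774.4237 − 18704.5528 = 2069.8709
Denominator = 9×403.2631 − 52.79² = 3629.3679 − 2786.7841 = 842.5838
b₁(new) = 2069.8709 / 842.5838 = 2.4566

(Same formula on the original sums: (8×1485.4317 − 38.63×296.21) / (8×202.7575 − 38.63²) = 440.8613 / 129.7831 = 3.3969, matching the given fit.)

Step 3: Change in slope
Δβ₁ = 2.4566 − 3.3969 = -0.9403
Relative change = -0.9403 / 3.3969 × 100% = -27.7%
→ the slope decreases when the point is added.

Because the point sits below the extension of the original line at a high-leverage x, it tilts the fit down.
In practice: refit with and without it and report both if conclusions differ; check such a point for data-entry or measurement error.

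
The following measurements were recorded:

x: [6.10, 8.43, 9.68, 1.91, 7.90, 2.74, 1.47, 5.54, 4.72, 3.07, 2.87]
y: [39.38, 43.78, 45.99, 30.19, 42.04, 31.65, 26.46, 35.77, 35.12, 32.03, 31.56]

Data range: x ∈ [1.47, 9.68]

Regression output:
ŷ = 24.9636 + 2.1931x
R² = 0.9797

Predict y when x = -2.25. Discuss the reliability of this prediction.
ŷ = 20.0291 (extrapolation — x = -2.25 lies outside [1.47, 9.68], so reliability is low).

Prediction calculation:
ŷ = 24.9636 + 2.1931 × (-2.25)
ŷ = 20.0291

Reliability:
- Data range: x ∈ [1.47, 9.68]
- Prediction point: x = -2.25 is 3.72 units below the observed range → this is EXTRAPOLATION, not interpolation

Why that matters here:
- The linear relationship may not hold outside the observed range
- R² describes fit only over the sampled x values; it says nothing about behaviour beyond them

The R² = 0.9797 only validates the fit within [1.47, 9.68]; treat ŷ = 20.0291 with caution.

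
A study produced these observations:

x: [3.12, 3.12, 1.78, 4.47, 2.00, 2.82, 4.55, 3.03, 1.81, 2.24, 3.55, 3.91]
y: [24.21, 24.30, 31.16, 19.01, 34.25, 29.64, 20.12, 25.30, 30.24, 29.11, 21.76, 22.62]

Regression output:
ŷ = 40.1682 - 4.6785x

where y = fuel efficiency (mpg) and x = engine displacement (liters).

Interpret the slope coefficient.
An increase of one liter in engine displacement is associated with a 4.6785 mpg decrease in predicted fuel efficiency.

The slope coefficient β₁ = -4.6785 represents the marginal effect of engine displacement on fuel efficiency.

Interpretation:
- Engine displacement up by 1 liter → predicted fuel efficiency decreases by 4.6785 mpg
- The effect is assumed constant over the observed range of x (linearity)
- The slope describes association in these data, not necessarily a causal effect

(β₀ = 40.1682 is the fitted value at x = 0 and is not part of the slope interpretation.)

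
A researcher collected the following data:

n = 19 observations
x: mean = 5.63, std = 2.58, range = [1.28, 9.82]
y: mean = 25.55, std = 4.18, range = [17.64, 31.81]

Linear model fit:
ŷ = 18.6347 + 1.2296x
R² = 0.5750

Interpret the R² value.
About 57.50% of the variability in y is accounted for by the regression on x (R² = 0.5750) — a moderate linear fit.

The coefficient of determination R² is the fraction of the total variation in y that the fitted line accounts for.

Here R² = 0.5750:
- Explained: 57.50% of the variation in y
- Unexplained (residual): 100% − 57.50% = 42.50%
- Rule of thumb (below 0.3 weak; 0.3 to below 0.7 moderate; 0.7 and above strong) → moderate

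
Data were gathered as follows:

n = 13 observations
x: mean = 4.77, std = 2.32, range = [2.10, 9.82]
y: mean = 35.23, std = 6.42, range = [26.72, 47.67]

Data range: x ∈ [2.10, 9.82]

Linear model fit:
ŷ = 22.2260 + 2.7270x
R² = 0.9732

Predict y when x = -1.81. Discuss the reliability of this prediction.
The equation gives ŷ = 17.2901; however x = -1.81 is 3.91 units below the observed range, so this extrapolated value should not be trusted.

Prediction calculation:
ŷ = 22.2260 + 2.7270 × (-1.81)
ŷ = 17.2901

Reliability:
- Data range: x ∈ [2.10, 9.82]
- Prediction point: x = -1.81 is 3.91 units below the observed range → this is EXTRAPOLATION, not interpolation

Why that matters here:
- The standard error of prediction grows with (x − x̄)², and x = -1.81 is far from x̄ = 4.77
- R² describes fit only over the sampled x values; it says nothing about behaviour beyond them
- Real relationships often flatten, saturate, or turn nonlinear at extremes

Report the number if required, but flag clearly that it is an extrapolation.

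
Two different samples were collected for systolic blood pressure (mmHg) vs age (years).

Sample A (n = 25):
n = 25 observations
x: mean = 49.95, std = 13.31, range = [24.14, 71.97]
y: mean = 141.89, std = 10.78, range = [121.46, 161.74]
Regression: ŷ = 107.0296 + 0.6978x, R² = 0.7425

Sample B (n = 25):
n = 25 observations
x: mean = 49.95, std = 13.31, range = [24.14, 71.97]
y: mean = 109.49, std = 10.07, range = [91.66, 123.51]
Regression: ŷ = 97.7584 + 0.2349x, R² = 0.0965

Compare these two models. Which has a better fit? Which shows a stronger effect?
Model A has the better fit (R² = 0.7425 vs 0.0965). Model A shows the stronger effect (|β₁| = 0.6978 vs 0.2349).

Model Comparison:

Which explains more variance? (R²)
- Model A: R² = 0.7425 → 74.25% of variance in blood pressure explained
- Model B: R² = 0.0965 → 9.65% of variance in blood pressure explained
- 0.7425 > 0.0965 → Model A has the better fit

Effect size (slope magnitude):
- Model A: β₁ = 0.6978 → predicted blood pressure rises 0.6978 mmHg per additional year of age
- Model B: β₁ = 0.2349 → predicted blood pressure rises 0.2349 mmHg per additional year of age
- |0.6978| > |0.2349| → Model A shows the stronger marginal effect

Note: A steeper slope doesn't make a better model if the scatter around the line is large.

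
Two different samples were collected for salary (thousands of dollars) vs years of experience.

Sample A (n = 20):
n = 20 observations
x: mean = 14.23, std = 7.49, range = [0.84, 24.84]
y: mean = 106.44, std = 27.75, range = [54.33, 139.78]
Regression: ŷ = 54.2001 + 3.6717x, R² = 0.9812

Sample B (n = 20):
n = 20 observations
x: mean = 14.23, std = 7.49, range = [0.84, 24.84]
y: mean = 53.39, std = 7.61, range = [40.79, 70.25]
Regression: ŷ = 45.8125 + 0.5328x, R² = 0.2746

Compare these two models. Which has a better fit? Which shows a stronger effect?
Model A has the better fit (R² = 0.9812 vs 0.2746). Model A shows the stronger effect (|β₁| = 3.6717 vs 0.5328).

Model Comparison:

Fit — compare R²:
- Model A: R² = 0.9812 → 98.12% of variance in salary explained
- Model B: R² = 0.2746 → 27.46% of variance in salary explained
- 0.9812 > 0.2746 → Model A has the better fit

Which has the larger per-year effect? (|β₁|)
- Model A: β₁ = 3.6717 → predicted salary rises 3.6717 thousand dollars per additional year of experience
- Model B: β₁ = 0.5328 → predicted salary rises 0.5328 thousand dollars per additional year of experience
- |3.6717| > |0.5328| → Model A shows the stronger marginal effect

Note: The two samples could reflect different populations, time periods, or measurement quality.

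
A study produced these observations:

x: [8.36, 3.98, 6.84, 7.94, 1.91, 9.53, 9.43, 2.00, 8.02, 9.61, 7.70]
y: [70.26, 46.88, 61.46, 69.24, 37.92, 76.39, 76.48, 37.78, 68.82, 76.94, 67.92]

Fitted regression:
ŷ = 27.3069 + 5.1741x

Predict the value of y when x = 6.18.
ŷ = 59.2828

Plug x = 6.18 into the fitted line:

ŷ = 27.3069 + 5.1741 × 6.18
ŷ = 27.3069 + 31.9759
ŷ = 59.2828

This is the fitted mean response at that x — an individual observation would come with a wider prediction interval.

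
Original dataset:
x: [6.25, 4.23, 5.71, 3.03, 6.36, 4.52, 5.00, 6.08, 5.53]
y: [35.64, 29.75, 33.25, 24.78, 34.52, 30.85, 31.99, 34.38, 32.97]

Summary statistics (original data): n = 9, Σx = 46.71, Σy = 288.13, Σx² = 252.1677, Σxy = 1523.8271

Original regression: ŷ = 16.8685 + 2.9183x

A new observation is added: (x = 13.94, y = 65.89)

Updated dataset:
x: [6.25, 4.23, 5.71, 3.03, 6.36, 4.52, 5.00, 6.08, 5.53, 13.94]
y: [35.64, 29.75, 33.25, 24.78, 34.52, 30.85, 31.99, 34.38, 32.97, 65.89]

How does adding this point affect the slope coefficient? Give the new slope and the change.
Adding the point moves β₁ from 2.9183 to 3.7534, i.e. it increases by 0.8351 (+28.6%).

x = 13.94 lies well outside the original x-range [3.03, 6.36] (x̄ ≈ 5.19), so this observation has high leverage and can move the slope substantially.

Step 1: Update the sums with the new point (n goes from 9 to 10)
Σx  = 46.71 + 13.94 = 60.65
Σy  = 288.13 + 65.89 = 354.02
Σx² = 252.1677 + 13.94² = 252.1677 + 194.3236 = 446.4913
Σxy = 1523.8271 + 13.94×65.89 = 1523.8271 + 918.5066 = 2442.3337

Step 2: Recompute the slope with b₁ = (nΣxy − ΣxΣy) / (nΣx² − (Σx)²)
Numerator   = 10×2442.3337 − 60.65×354.02 = 24423.3370 − 21471.3130 = 2952.0240
Denominator = 10×446.4913 − 60.65² = 4464.9130 − 3678.4225 = 786.4905
b₁(new) = 2952.0240 / 786.4905 = 3.7534

(Same formula on the original sums: (9×1523.8271 − 46.71×288.13) / (9×252.1677 − 46.71²) = 255.8916 / 87.6852 = 2.9183, matching the given fit.)

Step 3: Change in slope
Δβ₁ = 3.7534 − 2.9183 = +0.8351
Relative change = +0.8351 / 2.9183 × 100% = +28.6%
→ the slope increases when the point is added.

Because the point sits above the extension of the original line at a high-leverage x, it tilts the fit up.
In practice: investigate whether it comes from the same population as the rest of the sample; check such a point for data-entry or measurement error.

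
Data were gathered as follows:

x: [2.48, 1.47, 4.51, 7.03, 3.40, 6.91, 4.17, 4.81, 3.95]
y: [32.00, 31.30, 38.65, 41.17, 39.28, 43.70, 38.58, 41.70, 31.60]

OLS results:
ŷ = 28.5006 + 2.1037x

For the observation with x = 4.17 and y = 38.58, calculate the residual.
Residual = 1.3070

The residual is the difference between the actual value and the predicted value:

Residual = y - ŷ

Step 1: Calculate predicted value
ŷ = 28.5006 + 2.1037 × 4.17
ŷ = 37.2730

Step 2: Calculate residual
Residual = 38.58 - 37.2730
Residual = 1.3070

Interpretation: the model underestimates the actual value by 1.3070 at this point (positive residual → observation lies above the fitted line).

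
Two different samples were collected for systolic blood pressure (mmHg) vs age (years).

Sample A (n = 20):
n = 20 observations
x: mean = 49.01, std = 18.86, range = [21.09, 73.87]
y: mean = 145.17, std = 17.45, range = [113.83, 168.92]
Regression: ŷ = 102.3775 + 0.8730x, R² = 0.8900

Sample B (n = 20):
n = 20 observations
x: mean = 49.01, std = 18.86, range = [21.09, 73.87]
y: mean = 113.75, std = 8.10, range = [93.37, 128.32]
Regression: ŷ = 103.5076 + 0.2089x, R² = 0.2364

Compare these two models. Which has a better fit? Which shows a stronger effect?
Model A has the better fit (R² = 0.8900 vs 0.2364). Model A shows the stronger effect (|β₁| = 0.8730 vs 0.2089).

Model Comparison:

Goodness of fit (R²):
- Model A: R² = 0.8900 → 89.00% of variance in blood pressure explained
- Model B: R² = 0.2364 → 23.64% of variance in blood pressure explained
- 0.8900 > 0.2364 → Model A has the better fit

Strength of effect — compare |β₁|:
- Model A: β₁ = 0.8730 → predicted blood pressure rises 0.8730 mmHg per additional year of age
- Model B: β₁ = 0.2089 → predicted blood pressure rises 0.2089 mmHg per additional year of age
- |0.8730| > |0.2089| → Model A shows the stronger marginal effect

Note: The two samples could reflect different populations, time periods, or measurement quality.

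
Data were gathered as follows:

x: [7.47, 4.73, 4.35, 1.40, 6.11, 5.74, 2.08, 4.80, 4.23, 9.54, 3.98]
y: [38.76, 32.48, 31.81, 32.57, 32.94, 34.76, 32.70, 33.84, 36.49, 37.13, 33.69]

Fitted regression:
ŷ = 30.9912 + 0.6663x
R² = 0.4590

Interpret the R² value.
The model explains 45.90% of the variance in y (R² = 0.4590), leaving 54.10% unexplained; the fit is moderate.

R² = 1 − SS_res/SS_tot compares the residual scatter to the total scatter of y about its mean.

Here R² = 0.4590:
- Explained: 45.90% of the variation in y
- Unexplained (residual): 100% − 45.90% = 54.10%
- Rule of thumb (below 0.3 weak; 0.3 to below 0.7 moderate; 0.7 and above strong) → moderate

Note: R² says nothing about causation, and a high R² does not by itself mean the linear form is appropriate — check the residuals.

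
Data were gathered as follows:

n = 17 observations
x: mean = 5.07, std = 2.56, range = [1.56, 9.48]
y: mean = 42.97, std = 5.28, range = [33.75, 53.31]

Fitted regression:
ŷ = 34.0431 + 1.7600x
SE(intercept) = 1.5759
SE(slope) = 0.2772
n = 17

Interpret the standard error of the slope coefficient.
SE(slope) = 0.2772 measures the uncertainty in the estimated slope. The coefficient is estimated precisely (SE/|β̂₁| = 15.8%).

What SE measures:
- The standard error quantifies the sampling variability of the coefficient estimate
- It is the estimated standard deviation of β̂₁ across hypothetical repeated samples of the same size
- Smaller SE → more precise estimate

Relative precision:
- SE / |β̂₁| = 0.2772 / 1.7600 = 15.8%
- Rule of thumb (under 20%: precise; 20% to under 50%: moderately precise; 50% or more: imprecise) → precise

Link to interval estimation: a confidence interval for β₁ is β̂₁ ± t* × 0.2772, so SE sets the half-width per unit of t*.

What drives SE(β̂₁): more residual scatter → larger SE.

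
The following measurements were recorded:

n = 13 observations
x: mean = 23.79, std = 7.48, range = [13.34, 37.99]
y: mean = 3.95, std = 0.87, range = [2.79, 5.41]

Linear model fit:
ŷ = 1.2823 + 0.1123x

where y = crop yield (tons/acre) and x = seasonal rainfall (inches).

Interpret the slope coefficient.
An increase of one inch in rainfall is associated with a 0.1123 tons/acre increase in predicted crop yield.

β₁ = 0.1123 is the change in predicted crop yield (tons/acre) per additional inch of rainfall.

Interpretation:
- Rainfall up by 1 inch → predicted crop yield increases by 0.1123 tons/acre
- This is a linear approximation: the same per-unit change is assumed across the whole observed x range

(β₀ = 1.2823 is the fitted value at x = 0 and is not part of the slope interpretation.)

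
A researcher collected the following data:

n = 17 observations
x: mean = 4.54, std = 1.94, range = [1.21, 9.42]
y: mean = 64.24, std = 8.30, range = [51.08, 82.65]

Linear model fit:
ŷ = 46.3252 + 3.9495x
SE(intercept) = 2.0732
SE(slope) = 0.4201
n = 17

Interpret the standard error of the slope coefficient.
SE(slope) = 0.4201 measures the uncertainty in the estimated slope. The coefficient is estimated precisely (SE/|β̂₁| = 10.6%).

SE(β̂₁) = 0.4201 says: if we drew many samples of n = 17 from the same population and refit each time, the fitted slopes would scatter with a standard deviation of roughly 0.4201 around the true β₁.

Relative precision:
- SE / |β̂₁| = 0.4201 / 3.9495 = 10.6%
- Rule of thumb (under 20%: precise; 20% to under 50%: moderately precise; 50% or more: imprecise) → precise

Link to the t-test: t = β̂₁ / SE(β̂₁) = 3.9495 / 0.4201 = 9.4013, the statistic for H₀: β₁ = 0.

What drives SE(β̂₁): wider spread of x values → smaller SE.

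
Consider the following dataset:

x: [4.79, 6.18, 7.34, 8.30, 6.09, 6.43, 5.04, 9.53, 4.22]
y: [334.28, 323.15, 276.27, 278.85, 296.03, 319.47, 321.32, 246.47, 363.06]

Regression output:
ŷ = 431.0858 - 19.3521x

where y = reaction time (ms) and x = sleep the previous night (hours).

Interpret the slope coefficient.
On average, reaction time is about 19.3521 ms lower for every extra hour of sleep.

β₁ = -19.3521 is the change in predicted reaction time (ms) per additional hour of sleep.

Interpretation:
- Sleep up by 1 hour → predicted reaction time decreases by 19.3521 ms
- The effect is assumed constant over the observed range of x (linearity)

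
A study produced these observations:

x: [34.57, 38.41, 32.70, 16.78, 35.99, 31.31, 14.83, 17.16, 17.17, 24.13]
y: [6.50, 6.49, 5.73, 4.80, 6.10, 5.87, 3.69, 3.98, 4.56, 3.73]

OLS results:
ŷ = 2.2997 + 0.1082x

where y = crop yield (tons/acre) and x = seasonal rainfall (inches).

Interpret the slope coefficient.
An increase of one inch in rainfall is associated with a 0.1082 tons/acre increase in predicted crop yield.

The slope β₁ = 0.1082 gives the rate at which the fitted crop yield changes with rainfall.

Interpretation:
- Rainfall up by 1 inch → predicted crop yield increases by 0.1082 tons/acre
- This is a linear approximation: the same per-unit change is assumed across the whole observed x range
- The slope describes association in these data, not necessarily a causal effect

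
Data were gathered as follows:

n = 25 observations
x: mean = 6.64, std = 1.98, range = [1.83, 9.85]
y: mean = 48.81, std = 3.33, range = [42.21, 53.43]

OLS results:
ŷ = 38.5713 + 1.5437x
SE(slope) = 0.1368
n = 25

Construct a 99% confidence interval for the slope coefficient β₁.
The 99% CI for β₁ is (1.1597, 1.9277)

Confidence interval for the slope:

The 99% CI for β₁ is: β̂₁ ± t*(α/2, n-2) × SE(β̂₁)

Step 1: Find critical t-value
- Confidence level = 0.99
- Degrees of freedom = n - 2 = 25 - 2 = 23
- t*(α/2, 23) = 2.8073

Step 2: Calculate margin of error
Margin = 2.8073 × 0.1368 = 0.3840

Step 3: Construct interval
CI = 1.5437 ± 0.3840
CI = (1.1597, 1.9277)

Interpretation: intervals built this way capture the true β₁ in 99% of repeated samples; here the plausible range for the per-unit effect of x on y is 1.1597 to 1.9277.
The interval does not include 0, suggesting a significant linear relationship.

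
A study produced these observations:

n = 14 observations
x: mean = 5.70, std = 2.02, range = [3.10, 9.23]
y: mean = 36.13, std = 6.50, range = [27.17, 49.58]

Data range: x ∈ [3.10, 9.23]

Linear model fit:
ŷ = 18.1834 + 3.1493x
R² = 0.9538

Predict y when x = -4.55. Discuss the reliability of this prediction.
ŷ = 3.8541, but this is extrapolation (below the data range [3.10, 9.23]) and may be unreliable.

Prediction calculation:
ŷ = 18.1834 + 3.1493 × (-4.55)
ŷ = 3.8541

Reliability:
- Data range: x ∈ [3.10, 9.23]
- Prediction point: x = -4.55 is 7.65 units below the observed range → this is EXTRAPOLATION, not interpolation

Why that matters here:
- Real relationships often flatten, saturate, or turn nonlinear at extremes
- R² describes fit only over the sampled x values; it says nothing about behaviour beyond them

A defensible statement: 'if the linear trend continued to x = -4.55, y would be about 3.8541' — the premise is untested.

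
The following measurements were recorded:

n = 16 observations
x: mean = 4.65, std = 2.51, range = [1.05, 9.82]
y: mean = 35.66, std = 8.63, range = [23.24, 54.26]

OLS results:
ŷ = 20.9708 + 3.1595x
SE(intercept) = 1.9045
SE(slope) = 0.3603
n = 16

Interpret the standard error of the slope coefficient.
The slope 3.1595 is pinned down to within about ±0.3603 (one SE) by these data — relative uncertainty 11.4%, i.e. precise.

SE(β̂₁) = s / √Sxx, where s is the residual standard deviation and Sxx = Σ(x − x̄)². It is the yardstick for how far β̂₁ = 3.1595 could plausibly be from the true slope.

Relative precision:
- SE / |β̂₁| = 0.3603 / 3.1595 = 11.4%
- Rule of thumb (under 20%: precise; 20% to under 50%: moderately precise; 50% or more: imprecise) → precise

Link to interval estimation: a confidence interval for β₁ is β̂₁ ± t* × 0.3603, so SE sets the half-width per unit of t*.

What drives SE(β̂₁): more residual scatter → larger SE; wider spread of x values → smaller SE; larger n (here n = 16) → smaller SE.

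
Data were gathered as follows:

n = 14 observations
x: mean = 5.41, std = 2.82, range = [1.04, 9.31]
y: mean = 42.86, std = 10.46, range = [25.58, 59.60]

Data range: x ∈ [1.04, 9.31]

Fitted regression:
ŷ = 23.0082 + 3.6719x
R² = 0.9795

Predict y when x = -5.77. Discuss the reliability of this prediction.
ŷ = 1.8213 (extrapolation — x = -5.77 lies outside [1.04, 9.31], so reliability is low).

Prediction calculation:
ŷ = 23.0082 + 3.6719 × (-5.77)
ŷ = 1.8213

Reliability:
- Data range: x ∈ [1.04, 9.31]
- Prediction point: x = -5.77 is 6.81 units below the observed range → this is EXTRAPOLATION, not interpolation

Why that matters here:
- R² describes fit only over the sampled x values; it says nothing about behaviour beyond them
- Real relationships often flatten, saturate, or turn nonlinear at extremes

Report the number if required, but flag clearly that it is an extrapolation.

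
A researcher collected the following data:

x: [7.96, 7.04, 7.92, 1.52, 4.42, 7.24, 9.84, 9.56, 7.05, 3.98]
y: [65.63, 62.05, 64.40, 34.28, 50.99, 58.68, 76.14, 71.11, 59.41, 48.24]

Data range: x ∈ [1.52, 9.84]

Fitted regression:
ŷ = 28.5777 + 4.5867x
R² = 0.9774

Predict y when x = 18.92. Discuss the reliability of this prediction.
The equation gives ŷ = 115.3581; however x = 18.92 is 9.08 units above the observed range, so this extrapolated value should not be trusted.

Prediction calculation:
ŷ = 28.5777 + 4.5867 × 18.92
ŷ = 115.3581

Reliability:
- Data range: x ∈ [1.52, 9.84]
- Prediction point: x = 18.92 is 9.08 units above the observed range → this is EXTRAPOLATION, not interpolation

Why that matters here:
- Real relationships often flatten, saturate, or turn nonlinear at extremes
- The linear relationship may not hold outside the observed range

Report the number if required, but flag clearly that it is an extrapolation.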